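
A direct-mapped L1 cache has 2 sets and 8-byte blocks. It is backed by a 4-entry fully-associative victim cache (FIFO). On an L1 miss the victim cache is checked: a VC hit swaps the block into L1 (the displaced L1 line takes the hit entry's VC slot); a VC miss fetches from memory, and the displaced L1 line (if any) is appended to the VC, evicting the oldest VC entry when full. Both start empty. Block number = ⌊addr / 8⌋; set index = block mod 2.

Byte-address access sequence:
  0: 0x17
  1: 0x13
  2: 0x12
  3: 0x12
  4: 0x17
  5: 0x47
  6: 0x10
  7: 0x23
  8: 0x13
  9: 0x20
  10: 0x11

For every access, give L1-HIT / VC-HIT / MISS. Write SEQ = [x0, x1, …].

#0 0x17→b2/s0 MISS; vc=[]
#1 0x13→b2/s0 L1-HIT; vc=[]
#2 0x12→b2/s0 L1-HIT; vc=[]
#3 0x12→b2/s0 L1-HIT; vc=[]
#4 0x17→b2/s0 L1-HIT; vc=[]
#5 0x47→b8/s0 MISS; vc=[2]
#6 0x10→b2/s0 VC-HIT; vc=[8]
#7 0x23→b4/s0 MISS; vc=[8,2]
#8 0x13→b2/s0 VC-HIT; vc=[8,4]
#9 0x20→b4/s0 VC-HIT; vc=[8,2]
#10 0x11→b2/s0 VC-HIT; vc=[8,4]

SEQ = [MISS, L1-HIT, L1-HIT, L1-HIT, L1-HIT, MISS, VC-HIT, MISS, VC-HIT, VC-HIT, VC-HIT]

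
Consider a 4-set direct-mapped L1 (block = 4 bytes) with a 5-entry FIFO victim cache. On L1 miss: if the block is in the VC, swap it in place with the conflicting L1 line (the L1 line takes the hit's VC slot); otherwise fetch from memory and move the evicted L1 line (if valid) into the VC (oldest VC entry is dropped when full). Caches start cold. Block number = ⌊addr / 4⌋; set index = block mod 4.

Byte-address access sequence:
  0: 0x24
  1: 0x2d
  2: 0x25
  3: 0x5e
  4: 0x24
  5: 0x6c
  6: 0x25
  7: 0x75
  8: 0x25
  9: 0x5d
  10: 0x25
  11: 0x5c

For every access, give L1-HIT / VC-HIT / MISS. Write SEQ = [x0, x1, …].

SEQ = [MISS, MISS, L1-HIT, MISS, L1-HIT, MISS, L1-HIT, MISS, VC-HIT, VC-HIT, L1-HIT, L1-HIT]

0: 0x24 (blk 9, set 1) → MISS  vc=[]
1: 0x2d (blk 11, set 3) → MISS  vc=[]
2: 0x25 (blk 9, set 1) → L1-HIT  vc=[]
3: 0x5e (blk 23, set 3) → MISS  vc=[11]
4: 0x24 (blk 9, set 1) → L1-HIT  vc=[11]
5: 0x6c (blk 27, set 3) → MISS  vc=[11, 23]
6: 0x25 (blk 9, set 1) → L1-HIT  vc=[11, 23]
7: 0x75 (blk 29, set 1) → MISS  vc=[11, 23, 9]
8: 0x25 (blk 9, set 1) → VC-HIT  vc=[11, 23, 29]
9: 0x5d (blk 23, set 3) → VC-HIT  vc=[11, 27, 29]
10: 0x25 (blk 9, set 1) → L1-HIT  vc=[11, 27, 29]
11: 0x5c (blk 23, set 3) → L1-HIT  vc=[11, 27, 29]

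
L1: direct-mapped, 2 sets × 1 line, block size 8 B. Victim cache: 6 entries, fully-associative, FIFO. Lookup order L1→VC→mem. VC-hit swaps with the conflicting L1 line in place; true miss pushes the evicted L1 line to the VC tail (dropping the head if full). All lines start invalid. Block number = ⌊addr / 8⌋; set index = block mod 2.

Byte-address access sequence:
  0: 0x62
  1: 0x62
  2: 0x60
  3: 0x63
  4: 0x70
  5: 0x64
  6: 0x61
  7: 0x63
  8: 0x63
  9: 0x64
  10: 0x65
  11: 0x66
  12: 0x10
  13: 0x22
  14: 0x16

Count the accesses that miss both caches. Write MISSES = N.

  [0] addr=0x62 blk=12 s=0: MISS | VC []
  [1] addr=0x62 blk=12 s=0: L1-HIT | VC []
  [2] addr=0x60 blk=12 s=0: L1-HIT | VC []
  [3] addr=0x63 blk=12 s=0: L1-HIT | VC []
  [4] addr=0x70 blk=14 s=0: MISS | VC [12]
  [5] addr=0x64 blk=12 s=0: VC-HIT | VC [14]
  [6] addr=0x61 blk=12 s=0: L1-HIT | VC [14]
  [7] addr=0x63 blk=12 s=0: L1-HIT | VC [14]
  [8] addr=0x63 blk=12 s=0: L1-HIT | VC [14]
  [9] addr=0x64 blk=12 s=0: L1-HIT | VC [14]
  [10] addr=0x65 blk=12 s=0: L1-HIT | VC [14]
  [11] addr=0x66 blk=12 s=0: L1-HIT | VC [14]
  [12] addr=0x10 blk=2 s=0: MISS | VC [14, 12]
  [13] addr=0x22 blk=4 s=0: MISS | VC [14, 12, 2]
  [14] addr=0x16 blk=2 s=0: VC-HIT | VC [14, 12, 4]

MISSES = 4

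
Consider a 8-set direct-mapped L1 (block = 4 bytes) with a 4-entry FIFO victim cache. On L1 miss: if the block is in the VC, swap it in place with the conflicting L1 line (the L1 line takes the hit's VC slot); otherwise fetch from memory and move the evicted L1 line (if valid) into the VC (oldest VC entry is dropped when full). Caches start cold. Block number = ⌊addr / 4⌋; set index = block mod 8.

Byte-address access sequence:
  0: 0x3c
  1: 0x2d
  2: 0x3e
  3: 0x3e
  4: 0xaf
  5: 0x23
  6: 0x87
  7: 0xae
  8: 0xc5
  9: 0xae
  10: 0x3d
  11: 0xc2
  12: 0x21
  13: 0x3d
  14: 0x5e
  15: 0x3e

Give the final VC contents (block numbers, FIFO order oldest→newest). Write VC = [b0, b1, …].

#0 0x3c→b15/s7 MISS; vc=[]
#1 0x2d→b11/s3 MISS; vc=[]
#2 0x3e→b15/s7 L1-HIT; vc=[]
#3 0x3e→b15/s7 L1-HIT; vc=[]
#4 0xaf→b43/s3 MISS; vc=[11]
#5 0x23→b8/s0 MISS; vc=[11]
#6 0x87→b33/s1 MISS; vc=[11]
#7 0xae→b43/s3 L1-HIT; vc=[11]
#8 0xc5→b49/s1 MISS; vc=[11,33]
#9 0xae→b43/s3 L1-HIT; vc=[11,33]
#10 0x3d→b15/s7 L1-HIT; vc=[11,33]
#11 0xc2→b48/s0 MISS; vc=[11,33,8]
#12 0x21→b8/s0 VC-HIT; vc=[11,33,48]
#13 0x3d→b15/s7 L1-HIT; vc=[11,33,48]
#14 0x5e→b23/s7 MISS; vc=[11,33,48,15]
#15 0x3e→b15/s7 VC-HIT; vc=[11,33,48,23]

VC = [11, 33, 48, 23]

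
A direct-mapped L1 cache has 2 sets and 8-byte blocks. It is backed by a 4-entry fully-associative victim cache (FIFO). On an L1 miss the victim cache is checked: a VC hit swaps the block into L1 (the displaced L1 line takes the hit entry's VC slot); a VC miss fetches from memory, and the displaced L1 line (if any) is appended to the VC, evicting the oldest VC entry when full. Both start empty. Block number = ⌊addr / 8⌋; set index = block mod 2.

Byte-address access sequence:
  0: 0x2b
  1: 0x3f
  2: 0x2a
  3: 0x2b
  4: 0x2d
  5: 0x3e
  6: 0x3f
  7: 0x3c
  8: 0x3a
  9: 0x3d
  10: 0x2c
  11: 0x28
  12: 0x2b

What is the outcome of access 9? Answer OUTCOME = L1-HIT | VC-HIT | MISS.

OUTCOME = L1-HIT

  [0] addr=0x2b blk=5 s=1: MISS | VC []
  [1] addr=0x3f blk=7 s=1: MISS | VC [5]
  [2] addr=0x2a blk=5 s=1: VC-HIT | VC [7]
  [3] addr=0x2b blk=5 s=1: L1-HIT | VC [7]
  [4] addr=0x2d blk=5 s=1: L1-HIT | VC [7]
  [5] addr=0x3e blk=7 s=1: VC-HIT | VC [5]
  [6] addr=0x3f blk=7 s=1: L1-HIT | VC [5]
  [7] addr=0x3c blk=7 s=1: L1-HIT | VC [5]
  [8] addr=0x3a blk=7 s=1: L1-HIT | VC [5]
  [9] addr=0x3d blk=7 s=1: L1-HIT | VC [5]
  [10] addr=0x2c blk=5 s=1: VC-HIT | VC [7]
  [11] addr=0x28 blk=5 s=1: L1-HIT | VC [7]
  [12] addr=0x2b blk=5 s=1: L1-HIT | VC [7]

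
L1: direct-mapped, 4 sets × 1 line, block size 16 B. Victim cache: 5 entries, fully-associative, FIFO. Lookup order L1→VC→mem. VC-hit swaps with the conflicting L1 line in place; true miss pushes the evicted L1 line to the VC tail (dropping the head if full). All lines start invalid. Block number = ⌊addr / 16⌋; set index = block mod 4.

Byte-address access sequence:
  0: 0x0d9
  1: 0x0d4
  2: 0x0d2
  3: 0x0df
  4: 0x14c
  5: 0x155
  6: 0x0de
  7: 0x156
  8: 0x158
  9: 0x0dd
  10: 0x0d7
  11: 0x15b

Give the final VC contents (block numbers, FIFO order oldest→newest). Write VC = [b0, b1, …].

  [0] addr=0xd9 blk=13 s=1: MISS | VC []
  [1] addr=0xd4 blk=13 s=1: L1-HIT | VC []
  [2] addr=0xd2 blk=13 s=1: L1-HIT | VC []
  [3] addr=0xdf blk=13 s=1: L1-HIT | VC []
  [4] addr=0x14c blk=20 s=0: MISS | VC []
  [5] addr=0x155 blk=21 s=1: MISS | VC [13]
  [6] addr=0xde blk=13 s=1: VC-HIT | VC [21]
  [7] addr=0x156 blk=21 s=1: VC-HIT | VC [13]
  [8] addr=0x158 blk=21 s=1: L1-HIT | VC [13]
  [9] addr=0xdd blk=13 s=1: VC-HIT | VC [21]
  [10] addr=0xd7 blk=13 s=1: L1-HIT | VC [21]
  [11] addr=0x15b blk=21 s=1: VC-HIT | VC [13]

VC = [13]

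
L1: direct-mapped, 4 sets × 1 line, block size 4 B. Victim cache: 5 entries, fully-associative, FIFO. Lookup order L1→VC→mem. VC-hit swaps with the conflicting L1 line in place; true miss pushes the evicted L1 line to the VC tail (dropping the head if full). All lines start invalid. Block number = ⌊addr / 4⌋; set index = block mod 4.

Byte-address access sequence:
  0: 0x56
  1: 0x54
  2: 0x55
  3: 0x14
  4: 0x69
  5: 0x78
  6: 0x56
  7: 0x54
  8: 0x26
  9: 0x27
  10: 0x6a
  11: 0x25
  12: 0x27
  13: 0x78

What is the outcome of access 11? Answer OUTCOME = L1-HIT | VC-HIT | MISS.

  [0] addr=0x56 blk=21 s=1: MISS | VC []
  [1] addr=0x54 blk=21 s=1: L1-HIT | VC []
  [2] addr=0x55 blk=21 s=1: L1-HIT | VC []
  [3] addr=0x14 blk=5 s=1: MISS | VC [21]
  [4] addr=0x69 blk=26 s=2: MISS | VC [21]
  [5] addr=0x78 blk=30 s=2: MISS | VC [21, 26]
  [6] addr=0x56 blk=21 s=1: VC-HIT | VC [5, 26]
  [7] addr=0x54 blk=21 s=1: L1-HIT | VC [5, 26]
  [8] addr=0x26 blk=9 s=1: MISS | VC [5, 26, 21]
  [9] addr=0x27 blk=9 s=1: L1-HIT | VC [5, 26, 21]
  [10] addr=0x6a blk=26 s=2: VC-HIT | VC [5, 30, 21]
  [11] addr=0x25 blk=9 s=1: L1-HIT | VC [5, 30, 21]
  [12] addr=0x27 blk=9 s=1: L1-HIT | VC [5, 30, 21]
  [13] addr=0x78 blk=30 s=2: VC-HIT | VC [5, 26, 21]

OUTCOME = L1-HIT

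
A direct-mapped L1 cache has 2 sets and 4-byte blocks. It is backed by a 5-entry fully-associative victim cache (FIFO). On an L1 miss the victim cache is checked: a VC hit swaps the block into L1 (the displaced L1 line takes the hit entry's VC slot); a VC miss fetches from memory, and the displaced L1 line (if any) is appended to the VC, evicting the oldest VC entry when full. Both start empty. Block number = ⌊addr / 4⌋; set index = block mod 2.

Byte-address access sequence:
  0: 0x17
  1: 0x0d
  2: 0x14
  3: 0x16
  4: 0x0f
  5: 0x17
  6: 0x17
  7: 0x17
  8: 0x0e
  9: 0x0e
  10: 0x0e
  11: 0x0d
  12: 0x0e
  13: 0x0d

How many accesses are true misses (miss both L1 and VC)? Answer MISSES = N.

#0 0x17→b5/s1 MISS; vc=[]
#1 0xd→b3/s1 MISS; vc=[5]
#2 0x14→b5/s1 VC-HIT; vc=[3]
#3 0x16→b5/s1 L1-HIT; vc=[3]
#4 0xf→b3/s1 VC-HIT; vc=[5]
#5 0x17→b5/s1 VC-HIT; vc=[3]
#6 0x17→b5/s1 L1-HIT; vc=[3]
#7 0x17→b5/s1 L1-HIT; vc=[3]
#8 0xe→b3/s1 VC-HIT; vc=[5]
#9 0xe→b3/s1 L1-HIT; vc=[5]
#10 0xe→b3/s1 L1-HIT; vc=[5]
#11 0xd→b3/s1 L1-HIT; vc=[5]
#12 0xe→b3/s1 L1-HIT; vc=[5]
#13 0xd→b3/s1 L1-HIT; vc=[5]

MISSES = 2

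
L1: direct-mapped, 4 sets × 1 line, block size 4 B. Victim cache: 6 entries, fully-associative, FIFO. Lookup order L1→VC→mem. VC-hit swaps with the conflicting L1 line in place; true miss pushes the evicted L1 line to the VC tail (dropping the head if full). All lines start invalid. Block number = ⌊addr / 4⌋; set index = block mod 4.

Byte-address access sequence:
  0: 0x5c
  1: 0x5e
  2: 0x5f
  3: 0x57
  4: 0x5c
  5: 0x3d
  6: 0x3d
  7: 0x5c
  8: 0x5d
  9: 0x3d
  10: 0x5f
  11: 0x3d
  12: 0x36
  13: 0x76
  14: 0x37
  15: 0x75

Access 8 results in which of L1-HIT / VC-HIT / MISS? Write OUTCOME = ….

OUTCOME = L1-HIT

#0 0x5c→b23/s3 MISS; vc=[]
#1 0x5e→b23/s3 L1-HIT; vc=[]
#2 0x5f→b23/s3 L1-HIT; vc=[]
#3 0x57→b21/s1 MISS; vc=[]
#4 0x5c→b23/s3 L1-HIT; vc=[]
#5 0x3d→b15/s3 MISS; vc=[23]
#6 0x3d→b15/s3 L1-HIT; vc=[23]
#7 0x5c→b23/s3 VC-HIT; vc=[15]
#8 0x5d→b23/s3 L1-HIT; vc=[15]
#9 0x3d→b15/s3 VC-HIT; vc=[23]
#10 0x5f→b23/s3 VC-HIT; vc=[15]
#11 0x3d→b15/s3 VC-HIT; vc=[23]
#12 0x36→b13/s1 MISS; vc=[23,21]
#13 0x76→b29/s1 MISS; vc=[23,21,13]
#14 0x37→b13/s1 VC-HIT; vc=[23,21,29]
#15 0x75→b29/s1 VC-HIT; vc=[23,21,13]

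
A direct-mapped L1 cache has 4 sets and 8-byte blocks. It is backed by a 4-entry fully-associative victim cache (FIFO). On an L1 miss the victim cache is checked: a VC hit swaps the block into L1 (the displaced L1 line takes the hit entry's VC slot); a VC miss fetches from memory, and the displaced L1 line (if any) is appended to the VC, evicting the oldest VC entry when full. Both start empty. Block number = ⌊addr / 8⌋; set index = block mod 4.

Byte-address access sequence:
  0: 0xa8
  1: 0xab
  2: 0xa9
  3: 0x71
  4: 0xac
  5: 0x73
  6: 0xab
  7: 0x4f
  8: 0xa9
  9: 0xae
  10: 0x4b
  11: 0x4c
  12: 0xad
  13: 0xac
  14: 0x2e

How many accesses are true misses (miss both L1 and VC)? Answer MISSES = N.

0: 0xa8 (blk 21, set 1) → MISS  vc=[]
1: 0xab (blk 21, set 1) → L1-HIT  vc=[]
2: 0xa9 (blk 21, set 1) → L1-HIT  vc=[]
3: 0x71 (blk 14, set 2) → MISS  vc=[]
4: 0xac (blk 21, set 1) → L1-HIT  vc=[]
5: 0x73 (blk 14, set 2) → L1-HIT  vc=[]
6: 0xab (blk 21, set 1) → L1-HIT  vc=[]
7: 0x4f (blk 9, set 1) → MISS  vc=[21]
8: 0xa9 (blk 21, set 1) → VC-HIT  vc=[9]
9: 0xae (blk 21, set 1) → L1-HIT  vc=[9]
10: 0x4b (blk 9, set 1) → VC-HIT  vc=[21]
11: 0x4c (blk 9, set 1) → L1-HIT  vc=[21]
12: 0xad (blk 21, set 1) → VC-HIT  vc=[9]
13: 0xac (blk 21, set 1) → L1-HIT  vc=[9]
14: 0x2e (blk 5, set 1) → MISS  vc=[9, 21]

MISSES = 4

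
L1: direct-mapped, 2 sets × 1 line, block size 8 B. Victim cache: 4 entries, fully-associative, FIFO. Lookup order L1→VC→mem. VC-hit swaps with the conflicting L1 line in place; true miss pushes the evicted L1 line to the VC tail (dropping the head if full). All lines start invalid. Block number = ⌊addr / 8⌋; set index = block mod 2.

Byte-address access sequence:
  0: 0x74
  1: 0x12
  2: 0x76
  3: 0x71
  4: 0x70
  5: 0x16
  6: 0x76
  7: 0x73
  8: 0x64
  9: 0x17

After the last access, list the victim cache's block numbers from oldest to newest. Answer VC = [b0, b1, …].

VC = [12, 14]

0: 0x74 (blk 14, set 0) → MISS  vc=[]
1: 0x12 (blk 2, set 0) → MISS  vc=[14]
2: 0x76 (blk 14, set 0) → VC-HIT  vc=[2]
3: 0x71 (blk 14, set 0) → L1-HIT  vc=[2]
4: 0x70 (blk 14, set 0) → L1-HIT  vc=[2]
5: 0x16 (blk 2, set 0) → VC-HIT  vc=[14]
6: 0x76 (blk 14, set 0) → VC-HIT  vc=[2]
7: 0x73 (blk 14, set 0) → L1-HIT  vc=[2]
8: 0x64 (blk 12, set 0) → MISS  vc=[2, 14]
9: 0x17 (blk 2, set 0) → VC-HIT  vc=[12, 14]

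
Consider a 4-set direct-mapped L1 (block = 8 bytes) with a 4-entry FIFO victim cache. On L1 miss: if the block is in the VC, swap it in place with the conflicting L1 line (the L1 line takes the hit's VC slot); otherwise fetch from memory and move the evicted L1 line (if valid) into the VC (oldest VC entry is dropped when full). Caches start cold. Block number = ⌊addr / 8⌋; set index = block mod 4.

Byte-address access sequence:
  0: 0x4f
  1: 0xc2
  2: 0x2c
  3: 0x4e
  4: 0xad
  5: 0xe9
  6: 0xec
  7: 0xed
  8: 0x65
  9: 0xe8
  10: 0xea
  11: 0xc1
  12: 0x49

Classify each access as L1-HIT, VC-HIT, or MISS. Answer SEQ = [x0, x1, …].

0: 0x4f (blk 9, set 1) → MISS  vc=[]
1: 0xc2 (blk 24, set 0) → MISS  vc=[]
2: 0x2c (blk 5, set 1) → MISS  vc=[9]
3: 0x4e (blk 9, set 1) → VC-HIT  vc=[5]
4: 0xad (blk 21, set 1) → MISS  vc=[5, 9]
5: 0xe9 (blk 29, set 1) → MISS  vc=[5, 9, 21]
6: 0xec (blk 29, set 1) → L1-HIT  vc=[5, 9, 21]
7: 0xed (blk 29, set 1) → L1-HIT  vc=[5, 9, 21]
8: 0x65 (blk 12, set 0) → MISS  vc=[5, 9, 21, 24]
9: 0xe8 (blk 29, set 1) → L1-HIT  vc=[5, 9, 21, 24]
10: 0xea (blk 29, set 1) → L1-HIT  vc=[5, 9, 21, 24]
11: 0xc1 (blk 24, set 0) → VC-HIT  vc=[5, 9, 21, 12]
12: 0x49 (blk 9, set 1) → VC-HIT  vc=[5, 29, 21, 12]

SEQ = [MISS, MISS, MISS, VC-HIT, MISS, MISS, L1-HIT, L1-HIT, MISS, L1-HIT, L1-HIT, VC-HIT, VC-HIT]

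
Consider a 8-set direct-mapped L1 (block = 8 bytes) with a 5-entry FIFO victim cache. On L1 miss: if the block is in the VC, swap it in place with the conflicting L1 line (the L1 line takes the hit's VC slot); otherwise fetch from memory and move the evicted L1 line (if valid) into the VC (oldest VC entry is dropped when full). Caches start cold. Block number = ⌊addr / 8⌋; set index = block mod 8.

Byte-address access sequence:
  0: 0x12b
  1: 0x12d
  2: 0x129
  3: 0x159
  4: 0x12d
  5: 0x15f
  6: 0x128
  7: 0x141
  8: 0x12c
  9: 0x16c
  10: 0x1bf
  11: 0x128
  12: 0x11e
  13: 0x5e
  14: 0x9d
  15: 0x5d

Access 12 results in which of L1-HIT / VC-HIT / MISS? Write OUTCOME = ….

OUTCOME = MISS

#0 0x12b→b37/s5 MISS; vc=[]
#1 0x12d→b37/s5 L1-HIT; vc=[]
#2 0x129→b37/s5 L1-HIT; vc=[]
#3 0x159→b43/s3 MISS; vc=[]
#4 0x12d→b37/s5 L1-HIT; vc=[]
#5 0x15f→b43/s3 L1-HIT; vc=[]
#6 0x128→b37/s5 L1-HIT; vc=[]
#7 0x141→b40/s0 MISS; vc=[]
#8 0x12c→b37/s5 L1-HIT; vc=[]
#9 0x16c→b45/s5 MISS; vc=[37]
#10 0x1bf→b55/s7 MISS; vc=[37]
#11 0x128→b37/s5 VC-HIT; vc=[45]
#12 0x11e→b35/s3 MISS; vc=[45,43]
#13 0x5e→b11/s3 MISS; vc=[45,43,35]
#14 0x9d→b19/s3 MISS; vc=[45,43,35,11]
#15 0x5d→b11/s3 VC-HIT; vc=[45,43,35,19]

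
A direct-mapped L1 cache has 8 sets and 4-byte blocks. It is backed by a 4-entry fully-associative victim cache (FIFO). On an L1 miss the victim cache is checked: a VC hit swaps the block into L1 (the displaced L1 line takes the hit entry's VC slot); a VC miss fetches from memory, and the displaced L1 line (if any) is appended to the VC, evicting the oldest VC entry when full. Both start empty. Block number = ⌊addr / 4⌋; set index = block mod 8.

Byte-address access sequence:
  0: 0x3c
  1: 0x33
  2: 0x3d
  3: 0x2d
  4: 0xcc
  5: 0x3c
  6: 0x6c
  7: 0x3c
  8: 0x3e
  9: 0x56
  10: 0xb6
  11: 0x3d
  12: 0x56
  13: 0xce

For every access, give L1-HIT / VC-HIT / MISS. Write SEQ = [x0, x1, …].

  [0] addr=0x3c blk=15 s=7: MISS | VC []
  [1] addr=0x33 blk=12 s=4: MISS | VC []
  [2] addr=0x3d blk=15 s=7: L1-HIT | VC []
  [3] addr=0x2d blk=11 s=3: MISS | VC []
  [4] addr=0xcc blk=51 s=3: MISS | VC [11]
  [5] addr=0x3c blk=15 s=7: L1-HIT | VC [11]
  [6] addr=0x6c blk=27 s=3: MISS | VC [11, 51]
  [7] addr=0x3c blk=15 s=7: L1-HIT | VC [11, 51]
  [8] addr=0x3e blk=15 s=7: L1-HIT | VC [11, 51]
  [9] addr=0x56 blk=21 s=5: MISS | VC [11, 51]
  [10] addr=0xb6 blk=45 s=5: MISS | VC [11, 51, 21]
  [11] addr=0x3d blk=15 s=7: L1-HIT | VC [11, 51, 21]
  [12] addr=0x56 blk=21 s=5: VC-HIT | VC [11, 51, 45]
  [13] addr=0xce blk=51 s=3: VC-HIT | VC [11, 27, 45]

SEQ = [MISS, MISS, L1-HIT, MISS, MISS, L1-HIT, MISS, L1-HIT, L1-HIT, MISS, MISS, L1-HIT, VC-HIT, VC-HIT]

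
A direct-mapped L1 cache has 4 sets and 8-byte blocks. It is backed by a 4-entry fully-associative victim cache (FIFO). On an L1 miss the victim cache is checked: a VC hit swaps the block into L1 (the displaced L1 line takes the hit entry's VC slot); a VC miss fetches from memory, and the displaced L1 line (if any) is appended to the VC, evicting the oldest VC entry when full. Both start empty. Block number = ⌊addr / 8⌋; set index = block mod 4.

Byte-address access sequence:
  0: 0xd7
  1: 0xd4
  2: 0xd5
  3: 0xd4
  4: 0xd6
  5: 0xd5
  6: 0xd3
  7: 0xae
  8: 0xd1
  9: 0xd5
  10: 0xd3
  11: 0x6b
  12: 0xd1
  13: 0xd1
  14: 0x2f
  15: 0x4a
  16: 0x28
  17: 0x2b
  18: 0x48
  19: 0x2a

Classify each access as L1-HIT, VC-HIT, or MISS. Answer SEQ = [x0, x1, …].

  [0] addr=0xd7 blk=26 s=2: MISS | VC []
  [1] addr=0xd4 blk=26 s=2: L1-HIT | VC []
  [2] addr=0xd5 blk=26 s=2: L1-HIT | VC []
  [3] addr=0xd4 blk=26 s=2: L1-HIT | VC []
  [4] addr=0xd6 blk=26 s=2: L1-HIT | VC []
  [5] addr=0xd5 blk=26 s=2: L1-HIT | VC []
  [6] addr=0xd3 blk=26 s=2: L1-HIT | VC []
  [7] addr=0xae blk=21 s=1: MISS | VC []
  [8] addr=0xd1 blk=26 s=2: L1-HIT | VC []
  [9] addr=0xd5 blk=26 s=2: L1-HIT | VC []
  [10] addr=0xd3 blk=26 s=2: L1-HIT | VC []
  [11] addr=0x6b blk=13 s=1: MISS | VC [21]
  [12] addr=0xd1 blk=26 s=2: L1-HIT | VC [21]
  [13] addr=0xd1 blk=26 s=2: L1-HIT | VC [21]
  [14] addr=0x2f blk=5 s=1: MISS | VC [21, 13]
  [15] addr=0x4a blk=9 s=1: MISS | VC [21, 13, 5]
  [16] addr=0x28 blk=5 s=1: VC-HIT | VC [21, 13, 9]
  [17] addr=0x2b blk=5 s=1: L1-HIT | VC [21, 13, 9]
  [18] addr=0x48 blk=9 s=1: VC-HIT | VC [21, 13, 5]
  [19] addr=0x2a blk=5 s=1: VC-HIT | VC [21, 13, 9]

SEQ = [MISS, L1-HIT, L1-HIT, L1-HIT, L1-HIT, L1-HIT, L1-HIT, MISS, L1-HIT, L1-HIT, L1-HIT, MISS, L1-HIT, L1-HIT, MISS, MISS, VC-HIT, L1-HIT, VC-HIT, VC-HIT]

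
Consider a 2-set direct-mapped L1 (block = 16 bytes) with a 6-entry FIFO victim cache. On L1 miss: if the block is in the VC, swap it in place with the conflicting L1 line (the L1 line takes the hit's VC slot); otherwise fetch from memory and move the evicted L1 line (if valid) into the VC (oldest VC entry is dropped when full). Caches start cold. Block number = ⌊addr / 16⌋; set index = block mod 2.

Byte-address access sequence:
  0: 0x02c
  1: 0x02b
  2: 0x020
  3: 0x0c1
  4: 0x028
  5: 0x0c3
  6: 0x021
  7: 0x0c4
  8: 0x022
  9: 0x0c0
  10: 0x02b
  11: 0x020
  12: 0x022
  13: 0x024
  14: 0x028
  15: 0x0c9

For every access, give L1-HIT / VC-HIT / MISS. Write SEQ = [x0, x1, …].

#0 0x2c→b2/s0 MISS; vc=[]
#1 0x2b→b2/s0 L1-HIT; vc=[]
#2 0x20→b2/s0 L1-HIT; vc=[]
#3 0xc1→b12/s0 MISS; vc=[2]
#4 0x28→b2/s0 VC-HIT; vc=[12]
#5 0xc3→b12/s0 VC-HIT; vc=[2]
#6 0x21→b2/s0 VC-HIT; vc=[12]
#7 0xc4→b12/s0 VC-HIT; vc=[2]
#8 0x22→b2/s0 VC-HIT; vc=[12]
#9 0xc0→b12/s0 VC-HIT; vc=[2]
#10 0x2b→b2/s0 VC-HIT; vc=[12]
#11 0x20→b2/s0 L1-HIT; vc=[12]
#12 0x22→b2/s0 L1-HIT; vc=[12]
#13 0x24→b2/s0 L1-HIT; vc=[12]
#14 0x28→b2/s0 L1-HIT; vc=[12]
#15 0xc9→b12/s0 VC-HIT; vc=[2]

SEQ = [MISS, L1-HIT, L1-HIT, MISS, VC-HIT, VC-HIT, VC-HIT, VC-HIT, VC-HIT, VC-HIT, VC-HIT, L1-HIT, L1-HIT, L1-HIT, L1-HIT, VC-HIT]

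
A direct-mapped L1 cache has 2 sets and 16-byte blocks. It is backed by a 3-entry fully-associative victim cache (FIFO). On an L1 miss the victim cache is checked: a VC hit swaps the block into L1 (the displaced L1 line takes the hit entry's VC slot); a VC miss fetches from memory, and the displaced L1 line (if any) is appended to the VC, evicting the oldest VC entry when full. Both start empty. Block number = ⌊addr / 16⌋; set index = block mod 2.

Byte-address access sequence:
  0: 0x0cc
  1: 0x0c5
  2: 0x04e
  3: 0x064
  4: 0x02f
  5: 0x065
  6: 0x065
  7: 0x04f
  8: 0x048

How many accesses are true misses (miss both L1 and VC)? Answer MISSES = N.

MISSES = 4

0: 0xcc (blk 12, set 0) → MISS  vc=[]
1: 0xc5 (blk 12, set 0) → L1-HIT  vc=[]
2: 0x4e (blk 4, set 0) → MISS  vc=[12]
3: 0x64 (blk 6, set 0) → MISS  vc=[12, 4]
4: 0x2f (blk 2, set 0) → MISS  vc=[12, 4, 6]
5: 0x65 (blk 6, set 0) → VC-HIT  vc=[12, 4, 2]
6: 0x65 (blk 6, set 0) → L1-HIT  vc=[12, 4, 2]
7: 0x4f (blk 4, set 0) → VC-HIT  vc=[12, 6, 2]
8: 0x48 (blk 4, set 0) → L1-HIT  vc=[12, 6, 2]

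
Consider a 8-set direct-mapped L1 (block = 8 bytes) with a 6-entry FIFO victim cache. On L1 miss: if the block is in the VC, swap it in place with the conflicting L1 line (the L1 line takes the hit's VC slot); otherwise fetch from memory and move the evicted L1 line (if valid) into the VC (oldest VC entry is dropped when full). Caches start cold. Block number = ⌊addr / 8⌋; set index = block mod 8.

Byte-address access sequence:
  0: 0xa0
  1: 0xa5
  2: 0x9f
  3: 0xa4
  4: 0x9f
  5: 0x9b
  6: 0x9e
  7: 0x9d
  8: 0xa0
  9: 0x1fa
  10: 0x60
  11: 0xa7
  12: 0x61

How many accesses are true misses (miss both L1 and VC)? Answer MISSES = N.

#0 0xa0→b20/s4 MISS; vc=[]
#1 0xa5→b20/s4 L1-HIT; vc=[]
#2 0x9f→b19/s3 MISS; vc=[]
#3 0xa4→b20/s4 L1-HIT; vc=[]
#4 0x9f→b19/s3 L1-HIT; vc=[]
#5 0x9b→b19/s3 L1-HIT; vc=[]
#6 0x9e→b19/s3 L1-HIT; vc=[]
#7 0x9d→b19/s3 L1-HIT; vc=[]
#8 0xa0→b20/s4 L1-HIT; vc=[]
#9 0x1fa→b63/s7 MISS; vc=[]
#10 0x60→b12/s4 MISS; vc=[20]
#11 0xa7→b20/s4 VC-HIT; vc=[12]
#12 0x61→b12/s4 VC-HIT; vc=[20]

MISSES = 4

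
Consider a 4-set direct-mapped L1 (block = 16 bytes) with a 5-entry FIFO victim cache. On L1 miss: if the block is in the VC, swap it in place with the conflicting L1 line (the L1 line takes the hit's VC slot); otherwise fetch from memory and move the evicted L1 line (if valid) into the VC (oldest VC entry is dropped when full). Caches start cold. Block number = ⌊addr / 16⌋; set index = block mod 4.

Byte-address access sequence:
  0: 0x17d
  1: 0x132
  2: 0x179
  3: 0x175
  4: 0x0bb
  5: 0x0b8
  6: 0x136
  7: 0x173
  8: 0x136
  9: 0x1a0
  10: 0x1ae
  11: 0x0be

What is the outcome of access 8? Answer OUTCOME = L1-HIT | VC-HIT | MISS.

  [0] addr=0x17d blk=23 s=3: MISS | VC []
  [1] addr=0x132 blk=19 s=3: MISS | VC [23]
  [2] addr=0x179 blk=23 s=3: VC-HIT | VC [19]
  [3] addr=0x175 blk=23 s=3: L1-HIT | VC [19]
  [4] addr=0xbb blk=11 s=3: MISS | VC [19, 23]
  [5] addr=0xb8 blk=11 s=3: L1-HIT | VC [19, 23]
  [6] addr=0x136 blk=19 s=3: VC-HIT | VC [11, 23]
  [7] addr=0x173 blk=23 s=3: VC-HIT | VC [11, 19]
  [8] addr=0x136 blk=19 s=3: VC-HIT | VC [11, 23]
  [9] addr=0x1a0 blk=26 s=2: MISS | VC [11, 23]
  [10] addr=0x1ae blk=26 s=2: L1-HIT | VC [11, 23]
  [11] addr=0xbe blk=11 s=3: VC-HIT | VC [19, 23]

OUTCOME = VC-HIT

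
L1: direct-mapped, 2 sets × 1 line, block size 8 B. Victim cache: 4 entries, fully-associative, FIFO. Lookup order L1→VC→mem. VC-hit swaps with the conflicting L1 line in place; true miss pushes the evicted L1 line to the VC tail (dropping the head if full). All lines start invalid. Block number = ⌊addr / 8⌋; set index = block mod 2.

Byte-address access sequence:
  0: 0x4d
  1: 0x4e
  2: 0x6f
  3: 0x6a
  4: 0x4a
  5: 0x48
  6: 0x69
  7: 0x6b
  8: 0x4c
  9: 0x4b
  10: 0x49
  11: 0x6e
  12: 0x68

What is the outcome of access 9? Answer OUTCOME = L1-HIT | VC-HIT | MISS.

OUTCOME = L1-HIT

0: 0x4d (blk 9, set 1) → MISS  vc=[]
1: 0x4e (blk 9, set 1) → L1-HIT  vc=[]
2: 0x6f (blk 13, set 1) → MISS  vc=[9]
3: 0x6a (blk 13, set 1) → L1-HIT  vc=[9]
4: 0x4a (blk 9, set 1) → VC-HIT  vc=[13]
5: 0x48 (blk 9, set 1) → L1-HIT  vc=[13]
6: 0x69 (blk 13, set 1) → VC-HIT  vc=[9]
7: 0x6b (blk 13, set 1) → L1-HIT  vc=[9]
8: 0x4c (blk 9, set 1) → VC-HIT  vc=[13]
9: 0x4b (blk 9, set 1) → L1-HIT  vc=[13]
10: 0x49 (blk 9, set 1) → L1-HIT  vc=[13]
11: 0x6e (blk 13, set 1) → VC-HIT  vc=[9]
12: 0x68 (blk 13, set 1) → L1-HIT  vc=[9]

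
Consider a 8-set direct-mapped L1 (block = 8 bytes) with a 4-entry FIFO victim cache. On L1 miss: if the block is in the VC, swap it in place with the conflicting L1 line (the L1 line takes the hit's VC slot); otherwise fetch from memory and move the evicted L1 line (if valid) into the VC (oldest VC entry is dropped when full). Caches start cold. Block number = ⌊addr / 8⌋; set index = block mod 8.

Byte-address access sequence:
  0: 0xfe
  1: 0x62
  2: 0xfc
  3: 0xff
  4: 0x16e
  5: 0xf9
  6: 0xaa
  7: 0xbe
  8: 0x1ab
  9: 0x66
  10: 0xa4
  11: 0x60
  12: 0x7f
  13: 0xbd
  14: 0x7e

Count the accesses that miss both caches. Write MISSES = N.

#0 0xfe→b31/s7 MISS; vc=[]
#1 0x62→b12/s4 MISS; vc=[]
#2 0xfc→b31/s7 L1-HIT; vc=[]
#3 0xff→b31/s7 L1-HIT; vc=[]
#4 0x16e→b45/s5 MISS; vc=[]
#5 0xf9→b31/s7 L1-HIT; vc=[]
#6 0xaa→b21/s5 MISS; vc=[45]
#7 0xbe→b23/s7 MISS; vc=[45,31]
#8 0x1ab→b53/s5 MISS; vc=[45,31,21]
#9 0x66→b12/s4 L1-HIT; vc=[45,31,21]
#10 0xa4→b20/s4 MISS; vc=[45,31,21,12]
#11 0x60→b12/s4 VC-HIT; vc=[45,31,21,20]
#12 0x7f→b15/s7 MISS; vc=[31,21,20,23]
#13 0xbd→b23/s7 VC-HIT; vc=[31,21,20,15]
#14 0x7e→b15/s7 VC-HIT; vc=[31,21,20,23]

MISSES = 8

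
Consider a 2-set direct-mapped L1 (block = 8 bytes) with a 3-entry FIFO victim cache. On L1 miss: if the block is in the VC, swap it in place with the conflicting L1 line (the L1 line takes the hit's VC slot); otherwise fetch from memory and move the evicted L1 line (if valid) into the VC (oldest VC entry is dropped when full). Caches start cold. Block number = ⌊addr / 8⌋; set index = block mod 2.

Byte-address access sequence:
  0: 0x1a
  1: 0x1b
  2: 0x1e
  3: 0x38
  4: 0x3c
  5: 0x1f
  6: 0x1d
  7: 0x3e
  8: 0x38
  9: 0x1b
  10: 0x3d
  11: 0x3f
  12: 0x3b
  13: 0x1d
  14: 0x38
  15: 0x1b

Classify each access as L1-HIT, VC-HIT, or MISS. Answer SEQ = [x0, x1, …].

SEQ = [MISS, L1-HIT, L1-HIT, MISS, L1-HIT, VC-HIT, L1-HIT, VC-HIT, L1-HIT, VC-HIT, VC-HIT, L1-HIT, L1-HIT, VC-HIT, VC-HIT, VC-HIT]

  [0] addr=0x1a blk=3 s=1: MISS | VC []
  [1] addr=0x1b blk=3 s=1: L1-HIT | VC []
  [2] addr=0x1e blk=3 s=1: L1-HIT | VC []
  [3] addr=0x38 blk=7 s=1: MISS | VC [3]
  [4] addr=0x3c blk=7 s=1: L1-HIT | VC [3]
  [5] addr=0x1f blk=3 s=1: VC-HIT | VC [7]
  [6] addr=0x1d blk=3 s=1: L1-HIT | VC [7]
  [7] addr=0x3e blk=7 s=1: VC-HIT | VC [3]
  [8] addr=0x38 blk=7 s=1: L1-HIT | VC [3]
  [9] addr=0x1b blk=3 s=1: VC-HIT | VC [7]
  [10] addr=0x3d blk=7 s=1: VC-HIT | VC [3]
  [11] addr=0x3f blk=7 s=1: L1-HIT | VC [3]
  [12] addr=0x3b blk=7 s=1: L1-HIT | VC [3]
  [13] addr=0x1d blk=3 s=1: VC-HIT | VC [7]
  [14] addr=0x38 blk=7 s=1: VC-HIT | VC [3]
  [15] addr=0x1b blk=3 s=1: VC-HIT | VC [7]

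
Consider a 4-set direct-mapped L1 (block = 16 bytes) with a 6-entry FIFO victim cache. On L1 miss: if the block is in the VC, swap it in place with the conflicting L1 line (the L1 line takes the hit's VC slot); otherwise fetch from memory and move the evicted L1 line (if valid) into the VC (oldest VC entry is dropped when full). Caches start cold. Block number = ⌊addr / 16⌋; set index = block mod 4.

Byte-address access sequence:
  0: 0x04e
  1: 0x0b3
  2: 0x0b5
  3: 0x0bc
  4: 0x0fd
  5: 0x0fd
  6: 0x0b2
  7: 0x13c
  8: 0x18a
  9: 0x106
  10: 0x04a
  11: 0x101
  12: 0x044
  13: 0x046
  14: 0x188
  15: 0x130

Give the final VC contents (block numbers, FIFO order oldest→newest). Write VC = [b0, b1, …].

VC = [15, 11, 16, 4]

  [0] addr=0x4e blk=4 s=0: MISS | VC []
  [1] addr=0xb3 blk=11 s=3: MISS | VC []
  [2] addr=0xb5 blk=11 s=3: L1-HIT | VC []
  [3] addr=0xbc blk=11 s=3: L1-HIT | VC []
  [4] addr=0xfd blk=15 s=3: MISS | VC [11]
  [5] addr=0xfd blk=15 s=3: L1-HIT | VC [11]
  [6] addr=0xb2 blk=11 s=3: VC-HIT | VC [15]
  [7] addr=0x13c blk=19 s=3: MISS | VC [15, 11]
  [8] addr=0x18a blk=24 s=0: MISS | VC [15, 11, 4]
  [9] addr=0x106 blk=16 s=0: MISS | VC [15, 11, 4, 24]
  [10] addr=0x4a blk=4 s=0: VC-HIT | VC [15, 11, 16, 24]
  [11] addr=0x101 blk=16 s=0: VC-HIT | VC [15, 11, 4, 24]
  [12] addr=0x44 blk=4 s=0: VC-HIT | VC [15, 11, 16, 24]
  [13] addr=0x46 blk=4 s=0: L1-HIT | VC [15, 11, 16, 24]
  [14] addr=0x188 blk=24 s=0: VC-HIT | VC [15, 11, 16, 4]
  [15] addr=0x130 blk=19 s=3: L1-HIT | VC [15, 11, 16, 4]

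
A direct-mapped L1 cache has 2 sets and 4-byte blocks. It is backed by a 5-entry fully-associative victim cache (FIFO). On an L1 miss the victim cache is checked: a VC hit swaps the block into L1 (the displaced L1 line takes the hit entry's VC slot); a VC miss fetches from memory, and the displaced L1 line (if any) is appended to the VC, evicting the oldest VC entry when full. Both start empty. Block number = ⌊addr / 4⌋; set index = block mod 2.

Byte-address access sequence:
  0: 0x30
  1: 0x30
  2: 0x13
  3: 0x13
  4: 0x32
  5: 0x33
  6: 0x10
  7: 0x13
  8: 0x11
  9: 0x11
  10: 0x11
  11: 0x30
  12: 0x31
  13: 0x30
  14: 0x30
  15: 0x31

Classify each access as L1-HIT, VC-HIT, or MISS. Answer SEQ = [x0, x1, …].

#0 0x30→b12/s0 MISS; vc=[]
#1 0x30→b12/s0 L1-HIT; vc=[]
#2 0x13→b4/s0 MISS; vc=[12]
#3 0x13→b4/s0 L1-HIT; vc=[12]
#4 0x32→b12/s0 VC-HIT; vc=[4]
#5 0x33→b12/s0 L1-HIT; vc=[4]
#6 0x10→b4/s0 VC-HIT; vc=[12]
#7 0x13→b4/s0 L1-HIT; vc=[12]
#8 0x11→b4/s0 L1-HIT; vc=[12]
#9 0x11→b4/s0 L1-HIT; vc=[12]
#10 0x11→b4/s0 L1-HIT; vc=[12]
#11 0x30→b12/s0 VC-HIT; vc=[4]
#12 0x31→b12/s0 L1-HIT; vc=[4]
#13 0x30→b12/s0 L1-HIT; vc=[4]
#14 0x30→b12/s0 L1-HIT; vc=[4]
#15 0x31→b12/s0 L1-HIT; vc=[4]

SEQ = [MISS, L1-HIT, MISS, L1-HIT, VC-HIT, L1-HIT, VC-HIT, L1-HIT, L1-HIT, L1-HIT, L1-HIT, VC-HIT, L1-HIT, L1-HIT, L1-HIT, L1-HIT]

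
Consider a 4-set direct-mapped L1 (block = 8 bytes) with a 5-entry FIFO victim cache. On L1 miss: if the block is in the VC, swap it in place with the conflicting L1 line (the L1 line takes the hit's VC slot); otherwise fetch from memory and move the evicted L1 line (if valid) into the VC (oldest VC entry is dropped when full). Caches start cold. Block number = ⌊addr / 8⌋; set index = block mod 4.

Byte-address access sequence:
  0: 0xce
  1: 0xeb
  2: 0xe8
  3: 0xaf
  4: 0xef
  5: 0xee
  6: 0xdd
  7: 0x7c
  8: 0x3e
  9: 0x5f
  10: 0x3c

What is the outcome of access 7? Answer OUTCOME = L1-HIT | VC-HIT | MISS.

OUTCOME = MISS

  [0] addr=0xce blk=25 s=1: MISS | VC []
  [1] addr=0xeb blk=29 s=1: MISS | VC [25]
  [2] addr=0xe8 blk=29 s=1: L1-HIT | VC [25]
  [3] addr=0xaf blk=21 s=1: MISS | VC [25, 29]
  [4] addr=0xef blk=29 s=1: VC-HIT | VC [25, 21]
  [5] addr=0xee blk=29 s=1: L1-HIT | VC [25, 21]
  [6] addr=0xdd blk=27 s=3: MISS | VC [25, 21]
  [7] addr=0x7c blk=15 s=3: MISS | VC [25, 21, 27]
  [8] addr=0x3e blk=7 s=3: MISS | VC [25, 21, 27, 15]
  [9] addr=0x5f blk=11 s=3: MISS | VC [25, 21, 27, 15, 7]
  [10] addr=0x3c blk=7 s=3: VC-HIT | VC [25, 21, 27, 15, 11]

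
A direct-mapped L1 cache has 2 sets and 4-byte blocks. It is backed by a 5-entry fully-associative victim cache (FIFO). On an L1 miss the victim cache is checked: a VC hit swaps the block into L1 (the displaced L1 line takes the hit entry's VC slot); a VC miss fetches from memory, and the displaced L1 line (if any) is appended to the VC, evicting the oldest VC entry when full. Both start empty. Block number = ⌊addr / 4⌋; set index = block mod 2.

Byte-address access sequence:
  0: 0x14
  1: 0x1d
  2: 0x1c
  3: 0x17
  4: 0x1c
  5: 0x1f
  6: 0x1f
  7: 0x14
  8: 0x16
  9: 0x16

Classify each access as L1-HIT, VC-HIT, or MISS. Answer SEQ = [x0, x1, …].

  [0] addr=0x14 blk=5 s=1: MISS | VC []
  [1] addr=0x1d blk=7 s=1: MISS | VC [5]
  [2] addr=0x1c blk=7 s=1: L1-HIT | VC [5]
  [3] addr=0x17 blk=5 s=1: VC-HIT | VC [7]
  [4] addr=0x1c blk=7 s=1: VC-HIT | VC [5]
  [5] addr=0x1f blk=7 s=1: L1-HIT | VC [5]
  [6] addr=0x1f blk=7 s=1: L1-HIT | VC [5]
  [7] addr=0x14 blk=5 s=1: VC-HIT | VC [7]
  [8] addr=0x16 blk=5 s=1: L1-HIT | VC [7]
  [9] addr=0x16 blk=5 s=1: L1-HIT | VC [7]

SEQ = [MISS, MISS, L1-HIT, VC-HIT, VC-HIT, L1-HIT, L1-HIT, VC-HIT, L1-HIT, L1-HIT]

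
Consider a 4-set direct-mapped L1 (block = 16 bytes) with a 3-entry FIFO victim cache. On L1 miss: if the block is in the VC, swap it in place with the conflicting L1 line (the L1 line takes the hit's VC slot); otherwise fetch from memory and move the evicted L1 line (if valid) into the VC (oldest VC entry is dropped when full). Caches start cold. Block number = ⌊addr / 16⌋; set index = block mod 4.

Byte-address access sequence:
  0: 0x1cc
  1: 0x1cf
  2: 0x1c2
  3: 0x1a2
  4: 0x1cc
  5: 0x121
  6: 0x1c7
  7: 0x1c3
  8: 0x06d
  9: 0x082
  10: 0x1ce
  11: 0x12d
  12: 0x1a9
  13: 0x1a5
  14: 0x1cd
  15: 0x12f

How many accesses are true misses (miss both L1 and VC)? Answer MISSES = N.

MISSES = 5

  [0] addr=0x1cc blk=28 s=0: MISS | VC []
  [1] addr=0x1cf blk=28 s=0: L1-HIT | VC []
  [2] addr=0x1c2 blk=28 s=0: L1-HIT | VC []
  [3] addr=0x1a2 blk=26 s=2: MISS | VC []
  [4] addr=0x1cc blk=28 s=0: L1-HIT | VC []
  [5] addr=0x121 blk=18 s=2: MISS | VC [26]
  [6] addr=0x1c7 blk=28 s=0: L1-HIT | VC [26]
  [7] addr=0x1c3 blk=28 s=0: L1-HIT | VC [26]
  [8] addr=0x6d blk=6 s=2: MISS | VC [26, 18]
  [9] addr=0x82 blk=8 s=0: MISS | VC [26, 18, 28]
  [10] addr=0x1ce blk=28 s=0: VC-HIT | VC [26, 18, 8]
  [11] addr=0x12d blk=18 s=2: VC-HIT | VC [26, 6, 8]
  [12] addr=0x1a9 blk=26 s=2: VC-HIT | VC [18, 6, 8]
  [13] addr=0x1a5 blk=26 s=2: L1-HIT | VC [18, 6, 8]
  [14] addr=0x1cd blk=28 s=0: L1-HIT | VC [18, 6, 8]
  [15] addr=0x12f blk=18 s=2: VC-HIT | VC [26, 6, 8]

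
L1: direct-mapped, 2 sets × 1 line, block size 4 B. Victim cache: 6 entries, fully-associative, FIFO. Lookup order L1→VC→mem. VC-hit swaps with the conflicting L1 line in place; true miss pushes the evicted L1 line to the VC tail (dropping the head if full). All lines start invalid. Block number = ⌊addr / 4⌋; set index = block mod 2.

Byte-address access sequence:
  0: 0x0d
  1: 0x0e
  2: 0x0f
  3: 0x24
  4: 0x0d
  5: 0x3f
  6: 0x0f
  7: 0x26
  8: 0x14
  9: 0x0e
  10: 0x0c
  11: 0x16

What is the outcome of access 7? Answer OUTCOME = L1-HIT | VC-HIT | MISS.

0: 0xd (blk 3, set 1) → MISS  vc=[]
1: 0xe (blk 3, set 1) → L1-HIT  vc=[]
2: 0xf (blk 3, set 1) → L1-HIT  vc=[]
3: 0x24 (blk 9, set 1) → MISS  vc=[3]
4: 0xd (blk 3, set 1) → VC-HIT  vc=[9]
5: 0x3f (blk 15, set 1) → MISS  vc=[9, 3]
6: 0xf (blk 3, set 1) → VC-HIT  vc=[9, 15]
7: 0x26 (blk 9, set 1) → VC-HIT  vc=[3, 15]
8: 0x14 (blk 5, set 1) → MISS  vc=[3, 15, 9]
9: 0xe (blk 3, set 1) → VC-HIT  vc=[5, 15, 9]
10: 0xc (blk 3, set 1) → L1-HIT  vc=[5, 15, 9]
11: 0x16 (blk 5, set 1) → VC-HIT  vc=[3, 15, 9]

OUTCOME = VC-HIT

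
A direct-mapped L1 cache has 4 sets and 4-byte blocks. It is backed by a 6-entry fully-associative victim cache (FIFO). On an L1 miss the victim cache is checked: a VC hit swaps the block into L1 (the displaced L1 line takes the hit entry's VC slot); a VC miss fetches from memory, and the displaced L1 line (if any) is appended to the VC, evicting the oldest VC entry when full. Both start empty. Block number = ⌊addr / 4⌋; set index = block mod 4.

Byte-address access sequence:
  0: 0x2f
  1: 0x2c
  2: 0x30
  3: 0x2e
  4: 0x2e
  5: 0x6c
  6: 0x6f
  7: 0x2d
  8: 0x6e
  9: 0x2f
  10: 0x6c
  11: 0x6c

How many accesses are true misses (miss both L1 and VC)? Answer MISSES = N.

#0 0x2f→b11/s3 MISS; vc=[]
#1 0x2c→b11/s3 L1-HIT; vc=[]
#2 0x30→b12/s0 MISS; vc=[]
#3 0x2e→b11/s3 L1-HIT; vc=[]
#4 0x2e→b11/s3 L1-HIT; vc=[]
#5 0x6c→b27/s3 MISS; vc=[11]
#6 0x6f→b27/s3 L1-HIT; vc=[11]
#7 0x2d→b11/s3 VC-HIT; vc=[27]
#8 0x6e→b27/s3 VC-HIT; vc=[11]
#9 0x2f→b11/s3 VC-HIT; vc=[27]
#10 0x6c→b27/s3 VC-HIT; vc=[11]
#11 0x6c→b27/s3 L1-HIT; vc=[11]

MISSES = 3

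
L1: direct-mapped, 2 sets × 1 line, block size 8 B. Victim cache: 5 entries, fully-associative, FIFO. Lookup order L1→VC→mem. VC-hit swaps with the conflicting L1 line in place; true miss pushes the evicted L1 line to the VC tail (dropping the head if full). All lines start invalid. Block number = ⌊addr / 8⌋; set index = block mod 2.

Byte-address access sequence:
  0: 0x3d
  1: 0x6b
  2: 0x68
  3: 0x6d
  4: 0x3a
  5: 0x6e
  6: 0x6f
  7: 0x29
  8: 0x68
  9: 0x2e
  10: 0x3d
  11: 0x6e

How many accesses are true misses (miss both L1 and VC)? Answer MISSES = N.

MISSES = 3

0: 0x3d (blk 7, set 1) → MISS  vc=[]
1: 0x6b (blk 13, set 1) → MISS  vc=[7]
2: 0x68 (blk 13, set 1) → L1-HIT  vc=[7]
3: 0x6d (blk 13, set 1) → L1-HIT  vc=[7]
4: 0x3a (blk 7, set 1) → VC-HIT  vc=[13]
5: 0x6e (blk 13, set 1) → VC-HIT  vc=[7]
6: 0x6f (blk 13, set 1) → L1-HIT  vc=[7]
7: 0x29 (blk 5, set 1) → MISS  vc=[7, 13]
8: 0x68 (blk 13, set 1) → VC-HIT  vc=[7, 5]
9: 0x2e (blk 5, set 1) → VC-HIT  vc=[7, 13]
10: 0x3d (blk 7, set 1) → VC-HIT  vc=[5, 13]
11: 0x6e (blk 13, set 1) → VC-HIT  vc=[5, 7]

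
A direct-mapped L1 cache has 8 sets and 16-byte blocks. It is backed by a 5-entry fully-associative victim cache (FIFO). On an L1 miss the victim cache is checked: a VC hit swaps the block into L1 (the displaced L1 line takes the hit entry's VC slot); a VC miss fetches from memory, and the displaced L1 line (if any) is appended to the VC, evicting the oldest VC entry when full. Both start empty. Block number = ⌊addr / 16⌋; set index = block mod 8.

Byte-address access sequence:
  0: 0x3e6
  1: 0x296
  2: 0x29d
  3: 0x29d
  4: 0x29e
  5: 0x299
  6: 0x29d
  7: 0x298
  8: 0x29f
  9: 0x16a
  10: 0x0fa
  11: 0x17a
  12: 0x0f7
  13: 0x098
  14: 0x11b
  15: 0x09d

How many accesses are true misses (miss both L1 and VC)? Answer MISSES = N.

#0 0x3e6→b62/s6 MISS; vc=[]
#1 0x296→b41/s1 MISS; vc=[]
#2 0x29d→b41/s1 L1-HIT; vc=[]
#3 0x29d→b41/s1 L1-HIT; vc=[]
#4 0x29e→b41/s1 L1-HIT; vc=[]
#5 0x299→b41/s1 L1-HIT; vc=[]
#6 0x29d→b41/s1 L1-HIT; vc=[]
#7 0x298→b41/s1 L1-HIT; vc=[]
#8 0x29f→b41/s1 L1-HIT; vc=[]
#9 0x16a→b22/s6 MISS; vc=[62]
#10 0xfa→b15/s7 MISS; vc=[62]
#11 0x17a→b23/s7 MISS; vc=[62,15]
#12 0xf7→b15/s7 VC-HIT; vc=[62,23]
#13 0x98→b9/s1 MISS; vc=[62,23,41]
#14 0x11b→b17/s1 MISS; vc=[62,23,41,9]
#15 0x9d→b9/s1 VC-HIT; vc=[62,23,41,17]

MISSES = 7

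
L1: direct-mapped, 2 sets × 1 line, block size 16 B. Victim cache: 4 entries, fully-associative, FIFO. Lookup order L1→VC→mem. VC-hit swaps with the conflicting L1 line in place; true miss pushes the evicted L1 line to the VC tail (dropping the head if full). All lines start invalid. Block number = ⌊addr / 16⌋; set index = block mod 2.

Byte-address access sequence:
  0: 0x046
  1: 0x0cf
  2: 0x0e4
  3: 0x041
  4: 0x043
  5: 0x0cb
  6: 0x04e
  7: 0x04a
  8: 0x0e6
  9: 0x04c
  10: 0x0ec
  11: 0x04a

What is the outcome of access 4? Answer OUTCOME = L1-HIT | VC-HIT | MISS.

OUTCOME = L1-HIT

  [0] addr=0x46 blk=4 s=0: MISS | VC []
  [1] addr=0xcf blk=12 s=0: MISS | VC [4]
  [2] addr=0xe4 blk=14 s=0: MISS | VC [4, 12]
  [3] addr=0x41 blk=4 s=0: VC-HIT | VC [14, 12]
  [4] addr=0x43 blk=4 s=0: L1-HIT | VC [14, 12]
  [5] addr=0xcb blk=12 s=0: VC-HIT | VC [14, 4]
  [6] addr=0x4e blk=4 s=0: VC-HIT | VC [14, 12]
  [7] addr=0x4a blk=4 s=0: L1-HIT | VC [14, 12]
  [8] addr=0xe6 blk=14 s=0: VC-HIT | VC [4, 12]
  [9] addr=0x4c blk=4 s=0: VC-HIT | VC [14, 12]
  [10] addr=0xec blk=14 s=0: VC-HIT | VC [4, 12]
  [11] addr=0x4a blk=4 s=0: VC-HIT | VC [14, 12]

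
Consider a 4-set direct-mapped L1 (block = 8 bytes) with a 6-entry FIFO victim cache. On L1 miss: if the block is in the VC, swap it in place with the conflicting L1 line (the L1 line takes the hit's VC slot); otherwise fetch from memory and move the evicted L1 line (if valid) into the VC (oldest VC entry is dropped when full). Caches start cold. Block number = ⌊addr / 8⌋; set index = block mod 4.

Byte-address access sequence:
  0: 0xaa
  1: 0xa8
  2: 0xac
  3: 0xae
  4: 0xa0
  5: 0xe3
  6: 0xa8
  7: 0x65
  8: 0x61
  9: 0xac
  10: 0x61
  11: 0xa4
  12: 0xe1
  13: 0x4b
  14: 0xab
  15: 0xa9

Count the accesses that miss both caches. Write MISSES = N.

MISSES = 5

  [0] addr=0xaa blk=21 s=1: MISS | VC []
  [1] addr=0xa8 blk=21 s=1: L1-HIT | VC []
  [2] addr=0xac blk=21 s=1: L1-HIT | VC []
  [3] addr=0xae blk=21 s=1: L1-HIT | VC []
  [4] addr=0xa0 blk=20 s=0: MISS | VC []
  [5] addr=0xe3 blk=28 s=0: MISS | VC [20]
  [6] addr=0xa8 blk=21 s=1: L1-HIT | VC [20]
  [7] addr=0x65 blk=12 s=0: MISS | VC [20, 28]
  [8] addr=0x61 blk=12 s=0: L1-HIT | VC [20, 28]
  [9] addr=0xac blk=21 s=1: L1-HIT | VC [20, 28]
  [10] addr=0x61 blk=12 s=0: L1-HIT | VC [20, 28]
  [11] addr=0xa4 blk=20 s=0: VC-HIT | VC [12, 28]
  [12] addr=0xe1 blk=28 s=0: VC-HIT | VC [12, 20]
  [13] addr=0x4b blk=9 s=1: MISS | VC [12, 20, 21]
  [14] addr=0xab blk=21 s=1: VC-HIT | VC [12, 20, 9]
  [15] addr=0xa9 blk=21 s=1: L1-HIT | VC [12, 20, 9]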